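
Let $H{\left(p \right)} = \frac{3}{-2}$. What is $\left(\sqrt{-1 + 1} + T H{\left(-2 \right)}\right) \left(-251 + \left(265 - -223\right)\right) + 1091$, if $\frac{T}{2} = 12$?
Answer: $-7441$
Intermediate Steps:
$T = 24$ ($T = 2 \cdot 12 = 24$)
$H{\left(p \right)} = - \frac{3}{2}$ ($H{\left(p \right)} = 3 \left(- \frac{1}{2}\right) = - \frac{3}{2}$)
$\left(\sqrt{-1 + 1} + T H{\left(-2 \right)}\right) \left(-251 + \left(265 - -223\right)\right) + 1091 = \left(\sqrt{-1 + 1} + 24 \left(- \frac{3}{2}\right)\right) \left(-251 + \left(265 - -223\right)\right) + 1091 = \left(\sqrt{0} - 36\right) \left(-251 + \left(265 + 223\right)\right) + 1091 = \left(0 - 36\right) \left(-251 + 488\right) + 1091 = \left(-36\right) 237 + 1091 = -8532 + 1091 = -7441$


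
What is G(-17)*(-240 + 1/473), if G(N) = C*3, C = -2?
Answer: 681114/473 ≈ 1440.0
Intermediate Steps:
G(N) = -6 (G(N) = -2*3 = -6)
G(-17)*(-240 + 1/473) = -6*(-240 + 1/473) = -6*(-113519/473) = 681114/473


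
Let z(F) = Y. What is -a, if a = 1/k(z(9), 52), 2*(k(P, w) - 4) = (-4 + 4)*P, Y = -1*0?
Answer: -1/4 ≈ -0.25000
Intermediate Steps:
Y = 0
z(F) = 0
k(P, w) = 4 (k(P, w) = 4 + ((-4 + 4)*P)/2 = 4 + (0*P)/2 = 4 + (1/2)*0 = 4 + 0 = 4)
a = 1/4 ≈ 0.25000
-a = -1*1/4 = -1/4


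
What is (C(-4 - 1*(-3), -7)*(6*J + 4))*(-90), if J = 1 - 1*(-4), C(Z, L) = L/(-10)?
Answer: -2142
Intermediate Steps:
C(Z, L) = -L/10 (C(Z, L) = L*(-⅒) = -L/10)
J = 5 (J = 1 + 4 = 5)
(C(-4 - 1*(-3), -7)*(6*J + 4))*(-90) = ((-⅒*(-7))*(6*5 + 4))*(-90) = (7*(30 + 4)/10)*(-90) = ((7/10)*34)*(-90) = (119/5)*(-90) = -2142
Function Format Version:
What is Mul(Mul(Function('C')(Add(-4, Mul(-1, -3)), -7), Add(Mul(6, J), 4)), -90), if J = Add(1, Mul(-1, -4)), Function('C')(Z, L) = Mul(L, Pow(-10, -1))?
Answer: -2142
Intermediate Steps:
Function('C')(Z, L) = Mul(Rational(-1, 10), L) (Function('C')(Z, L) = Mul(L, Rational(-1, 10)) = Mul(Rational(-1, 10), L))
J = 5 (J = Add(1, 4) = 5)
Mul(Mul(Function('C')(Add(-4, Mul(-1, -3)), -7), Add(Mul(6, J), 4)), -90) = Mul(Mul(Mul(Rational(-1, 10), -7), Add(Mul(6, 5), 4)), -90) = Mul(Mul(Rational(7, 10), Add(30, 4)), -90) = Mul(Mul(Rational(7, 10), 34), -90) = Mul(Rational(119, 5), -90) = -2142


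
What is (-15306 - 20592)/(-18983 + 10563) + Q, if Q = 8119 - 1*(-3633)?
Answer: 49493869/4210 ≈ 11756.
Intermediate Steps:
Q = 11752 (Q = 8119 + 3633 = 11752)
(-15306 - 20592)/(-18983 + 10563) + Q = (-15306 - 20592)/(-18983 + 10563) + 11752 = -35898/(-8420) + 11752 = -35898*(-1/8420) + 11752 = 17949/4210 + 11752 = 49493869/4210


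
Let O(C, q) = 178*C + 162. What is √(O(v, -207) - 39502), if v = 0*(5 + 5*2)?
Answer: 2*I*√9835 ≈ 198.34*I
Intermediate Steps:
v = 0 (v = 0*(5 + 10) = 0*15 = 0)
O(C, q) = 162 + 178*C
√(O(v, -207) - 39502) = √((162 + 178*0) - 39502) = √((162 + 0) - 39502) = √(162 - 39502) = √(-39340) = 2*I*√9835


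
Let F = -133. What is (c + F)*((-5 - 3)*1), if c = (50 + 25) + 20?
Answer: 304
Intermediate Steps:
c = 95 (c = 75 + 20 = 95)
(c + F)*((-5 - 3)*1) = (95 - 133)*((-5 - 3)*1) = -(-304) = -38*(-8) = 304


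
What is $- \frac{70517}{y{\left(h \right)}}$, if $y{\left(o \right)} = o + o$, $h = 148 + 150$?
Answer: $- \frac{70517}{596} \approx -118.32$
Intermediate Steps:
$h = 298$
$y{\left(o \right)} = 2 o$
$- \frac{70517}{y{\left(h \right)}} = - \frac{70517}{2 \cdot 298} = - \frac{70517}{596}$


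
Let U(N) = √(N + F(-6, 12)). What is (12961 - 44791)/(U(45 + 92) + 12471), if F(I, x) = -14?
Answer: -66158655/25920953 + 5305*√123/25920953 ≈ -2.5501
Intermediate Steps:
U(N) = √(-14 + N) (U(N) = √(N - 14) = √(-14 + N))
(12961 - 44791)/(U(45 + 92) + 12471) = (12961 - 44791)/(√(-14 + (45 + 92)) + 12471) = -31830/(√(-14 + 137) + 12471) = -31830/(√123 + 12471) = -31830/(12471 + √123)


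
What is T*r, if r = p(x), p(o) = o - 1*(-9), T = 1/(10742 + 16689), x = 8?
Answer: 17/27431 ≈ 0.00061974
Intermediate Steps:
T = 1/27431 ≈ 3.6455e-5
p(o) = 9 + o (p(o) = o + 9 = 9 + o)
r = 17 (r = 9 + 8 = 17)
T*r = (1/27431)*17 = 17/27431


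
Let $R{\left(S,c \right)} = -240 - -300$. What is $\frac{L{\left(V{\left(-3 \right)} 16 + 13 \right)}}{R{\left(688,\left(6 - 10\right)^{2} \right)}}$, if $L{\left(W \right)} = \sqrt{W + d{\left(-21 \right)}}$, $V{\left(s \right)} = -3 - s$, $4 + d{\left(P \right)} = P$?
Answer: $\frac{i \sqrt{3}}{30} \approx 0.057735 i$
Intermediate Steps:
$d{\left(P \right)} = -4 + P$
$R{\left(S,c \right)} = 60$ ($R{\left(S,c \right)} = -240 + 300 = 60$)
$L{\left(W \right)} = \sqrt{-25 + W}$ ($L{\left(W \right)} = \sqrt{W - 25} = \sqrt{-25 + W}$)
$\frac{L{\left(V{\left(-3 \right)} 16 + 13 \right)}}{R{\left(688,\left(6 - 10\right)^{2} \right)}} = \frac{\sqrt{-25 + \left(\left(-3 - -3\right) 16 + 13\right)}}{60} = \sqrt{-25 + \left(\left(-3 + 3\right) 16 + 13\right)} \frac{1}{60} = \sqrt{-25 + \left(0 \cdot 16 + 13\right)} \frac{1}{60} = \sqrt{-25 + \left(0 + 13\right)} \frac{1}{60} = \sqrt{-25 + 13} \cdot \frac{1}{60} = \sqrt{-12} \cdot \frac{1}{60} = 2 i \sqrt{3} \cdot \frac{1}{60} = \frac{i \sqrt{3}}{30}$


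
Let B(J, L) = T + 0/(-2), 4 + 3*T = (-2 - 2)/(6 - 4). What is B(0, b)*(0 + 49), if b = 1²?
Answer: -98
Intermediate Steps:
T = -2 (T = -4/3 + ((-2 - 2)/(6 - 4))/3 = -4/3 + (-4/2)/3 = -4/3 + (-4*½)/3 = -4/3 + (⅓)*(-2) = -4/3 - ⅔ = -2)
b = 1
B(J, L) = -2 (B(J, L) = -2 + 0/(-2) = -2 + 0*(-½) = -2 + 0 = -2)
B(0, b)*(0 + 49) = -2*(0 + 49) = -2*49 = -98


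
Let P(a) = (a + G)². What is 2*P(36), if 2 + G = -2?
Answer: 2048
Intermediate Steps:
G = -4 (G = -2 - 2 = -4)
P(a) = (-4 + a)² (P(a) = (a - 4)² = (-4 + a)²)
2*P(36) = 2*(-4 + 36)² = 2*32² = 2*1024 = 2048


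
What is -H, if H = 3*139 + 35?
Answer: -452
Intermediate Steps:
H = 452 (H = 417 + 35 = 452)
-H = -1*452 = -452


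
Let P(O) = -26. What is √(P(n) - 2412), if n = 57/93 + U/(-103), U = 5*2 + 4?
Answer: I*√2438 ≈ 49.376*I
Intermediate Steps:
U = 14 (U = 10 + 4 = 14)
n = 1523/3193 (n = 57/93 + 14/(-103) = 57*(1/93) + 14*(-1/103) = 19/31 - 14/103 = 1523/3193 ≈ 0.47698)
√(P(n) - 2412) = √(-26 - 2412) = √(-2438) = I*√2438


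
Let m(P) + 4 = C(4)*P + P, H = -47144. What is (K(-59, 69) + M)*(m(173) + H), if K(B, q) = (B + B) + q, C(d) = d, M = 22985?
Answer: -1061546888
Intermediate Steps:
K(B, q) = q + 2*B (K(B, q) = 2*B + q = q + 2*B)
m(P) = -4 + 5*P (m(P) = -4 + (4*P + P) = -4 + 5*P)
(K(-59, 69) + M)*(m(173) + H) = ((69 + 2*(-59)) + 22985)*((-4 + 5*173) - 47144) = ((69 - 118) + 22985)*((-4 + 865) - 47144) = (-49 + 22985)*(861 - 47144) = 22936*(-46283) = -1061546888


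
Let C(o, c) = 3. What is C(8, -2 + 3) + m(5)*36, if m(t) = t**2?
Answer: 903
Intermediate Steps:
C(8, -2 + 3) + m(5)*36 = 3 + 5**2*36 = 3 + 25*36 = 3 + 900 = 903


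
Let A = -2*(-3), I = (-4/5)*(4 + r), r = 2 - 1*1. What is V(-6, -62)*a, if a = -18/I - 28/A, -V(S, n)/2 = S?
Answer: -2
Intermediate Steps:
r = 1 (r = 2 - 1 = 1)
I = -4 (I = (-4/5)*(4 + 1) = -4*1/5*5 = -4/5*5 = -4)
A = 6
V(S, n) = -2*S
a = -1/6 (a = -18/(-4) - 28/6 = -18*(-1/4) - 28*1/6 = 9/2 - 14/3 = -1/6 ≈ -0.16667)
V(-6, -62)*a = -2*(-6)*(-1/6) = 12*(-1/6) = -2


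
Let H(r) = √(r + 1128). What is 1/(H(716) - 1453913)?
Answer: -1453913/2113863009725 - 2*√461/2113863009725 ≈ -6.8782e-7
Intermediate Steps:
H(r) = √(1128 + r)
1/(H(716) - 1453913) = 1/(√(1128 + 716) - 1453913) = 1/(√1844 - 1453913) = 1/(2*√461 - 1453913) = 1/(-1453913 + 2*√461)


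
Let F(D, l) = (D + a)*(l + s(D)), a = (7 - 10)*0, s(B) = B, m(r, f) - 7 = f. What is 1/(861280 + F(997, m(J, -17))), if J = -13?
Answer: 1/1845319 ≈ 5.4191e-7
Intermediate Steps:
m(r, f) = 7 + f
a = 0 (a = -3*0 = 0)
F(D, l) = D*(D + l) (F(D, l) = (D + 0)*(l + D) = D*(D + l))
1/(861280 + F(997, m(J, -17))) = 1/(861280 + 997*(997 + (7 - 17))) = 1/(861280 + 997*(997 - 10)) = 1/(861280 + 997*987) = 1/(861280 + 984039) = 1/1845319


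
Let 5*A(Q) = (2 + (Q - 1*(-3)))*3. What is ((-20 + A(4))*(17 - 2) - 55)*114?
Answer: -31236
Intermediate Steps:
A(Q) = 3 + 3*Q/5 (A(Q) = ((2 + (Q - 1*(-3)))*3)/5 = ((2 + (Q + 3))*3)/5 = ((2 + (3 + Q))*3)/5 = ((5 + Q)*3)/5 = (15 + 3*Q)/5 = 3 + 3*Q/5)
((-20 + A(4))*(17 - 2) - 55)*114 = ((-20 + (3 + (⅗)*4))*(17 - 2) - 55)*114 = ((-20 + (3 + 12/5))*15 - 55)*114 = ((-20 + 27/5)*15 - 55)*114 = (-73/5*15 - 55)*114 = (-219 - 55)*114 = -274*114 = -31236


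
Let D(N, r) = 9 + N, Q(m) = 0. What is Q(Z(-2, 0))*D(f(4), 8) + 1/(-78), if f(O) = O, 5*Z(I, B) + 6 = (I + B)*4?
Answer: -1/78 ≈ -0.012821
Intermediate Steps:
Z(I, B) = -6/5 + 4*B/5 + 4*I/5 (Z(I, B) = -6/5 + ((I + B)*4)/5 = -6/5 + ((B + I)*4)/5 = -6/5 + (4*B + 4*I)/5 = -6/5 + (4*B/5 + 4*I/5) = -6/5 + 4*B/5 + 4*I/5)
Q(Z(-2, 0))*D(f(4), 8) + 1/(-78) = 0*(9 + 4) + 1/(-78) = 0*13 - 1/78 = 0 - 1/78 = -1/78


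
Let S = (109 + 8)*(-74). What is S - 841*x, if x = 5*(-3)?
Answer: 3957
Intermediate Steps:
S = -8658 (S = 117*(-74) = -8658)
x = -15
S - 841*x = -8658 - 841*(-15) = -8658 + 12615 = 3957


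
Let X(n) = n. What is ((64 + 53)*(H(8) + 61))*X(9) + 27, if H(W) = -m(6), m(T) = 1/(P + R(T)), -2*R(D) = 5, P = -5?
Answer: 322002/5 ≈ 64400.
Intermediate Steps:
R(D) = -5/2 (R(D) = -1/2*5 = -5/2)
m(T) = -2/15 (m(T) = 1/(-5 - 5/2) = 1/(-15/2) = -2/15)
H(W) = 2/15 (H(W) = -1*(-2/15) = 2/15)
((64 + 53)*(H(8) + 61))*X(9) + 27 = ((64 + 53)*(2/15 + 61))*9 + 27 = (117*(917/15))*9 + 27 = (35763/5)*9 + 27 = 321867/5 + 27 = 322002/5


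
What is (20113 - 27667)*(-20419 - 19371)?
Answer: 300573660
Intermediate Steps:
(20113 - 27667)*(-20419 - 19371) = -7554*(-39790) = 300573660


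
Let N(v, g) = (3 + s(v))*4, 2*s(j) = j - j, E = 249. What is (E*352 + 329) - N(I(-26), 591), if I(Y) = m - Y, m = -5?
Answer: 87965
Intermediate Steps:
s(j) = 0 (s(j) = (j - j)/2 = (1/2)*0 = 0)
I(Y) = -5 - Y
N(v, g) = 12 (N(v, g) = (3 + 0)*4 = 3*4 = 12)
(E*352 + 329) - N(I(-26), 591) = (249*352 + 329) - 1*12 = (87648 + 329) - 12 = 87977 - 12 = 87965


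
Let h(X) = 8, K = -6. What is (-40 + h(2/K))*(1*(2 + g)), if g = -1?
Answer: -32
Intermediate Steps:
(-40 + h(2/K))*(1*(2 + g)) = (-40 + 8)*(1*(2 - 1)) = -32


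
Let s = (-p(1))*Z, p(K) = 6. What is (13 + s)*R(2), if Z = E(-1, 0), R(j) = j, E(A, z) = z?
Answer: 26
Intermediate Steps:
Z = 0
s = 0 (s = -1*6*0 = -6*0 = 0)
(13 + s)*R(2) = (13 + 0)*2 = 13*2 = 26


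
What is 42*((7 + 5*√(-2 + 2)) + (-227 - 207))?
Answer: -17934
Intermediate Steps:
42*((7 + 5*√(-2 + 2)) + (-227 - 207)) = 42*((7 + 5*√0) - 434) = 42*((7 + 5*0) - 434) = 42*((7 + 0) - 434) = 42*(7 - 434) = 42*(-427) = -17934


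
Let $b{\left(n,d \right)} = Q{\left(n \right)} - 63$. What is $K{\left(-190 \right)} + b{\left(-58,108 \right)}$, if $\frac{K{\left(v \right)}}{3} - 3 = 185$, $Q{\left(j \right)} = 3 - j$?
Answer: $562$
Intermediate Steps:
$K{\left(v \right)} = 564$ ($K{\left(v \right)} = 9 + 3 \cdot 185 = 9 + 555 = 564$)
$b{\left(n,d \right)} = -60 - n$ ($b{\left(n,d \right)} = \left(3 - n\right) - 63 = -60 - n$)
$K{\left(-190 \right)} + b{\left(-58,108 \right)} = 564 - 2 = 562$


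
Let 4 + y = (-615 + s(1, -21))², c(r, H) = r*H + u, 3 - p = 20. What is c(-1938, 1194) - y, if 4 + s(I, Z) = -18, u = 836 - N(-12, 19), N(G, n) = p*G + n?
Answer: -2719124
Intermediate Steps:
p = -17 (p = 3 - 1*20 = 3 - 20 = -17)
N(G, n) = n - 17*G (N(G, n) = -17*G + n = n - 17*G)
u = 613 (u = 836 - (19 - 17*(-12)) = 836 - (19 + 204) = 836 - 1*223 = 836 - 223 = 613)
s(I, Z) = -22 (s(I, Z) = -4 - 18 = -22)
c(r, H) = 613 + H*r (c(r, H) = r*H + 613 = H*r + 613 = 613 + H*r)
y = 405765 (y = -4 + (-615 - 22)² = -4 + (-637)² = -4 + 405769 = 405765)
c(-1938, 1194) - y = (613 + 1194*(-1938)) - 1*405765 = (613 - 2313972) - 405765 = -2313359 - 405765 = -2719124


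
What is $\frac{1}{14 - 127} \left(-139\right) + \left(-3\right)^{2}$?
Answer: $\frac{1156}{113} \approx 10.23$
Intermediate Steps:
$\frac{1}{14 - 127} \left(-139\right) + \left(-3\right)^{2} = \frac{1}{-113} \left(-139\right) + 9 = \left(- \frac{1}{113}\right) \left(-139\right) + 9 = \frac{139}{113} + 9 = \frac{1156}{113}$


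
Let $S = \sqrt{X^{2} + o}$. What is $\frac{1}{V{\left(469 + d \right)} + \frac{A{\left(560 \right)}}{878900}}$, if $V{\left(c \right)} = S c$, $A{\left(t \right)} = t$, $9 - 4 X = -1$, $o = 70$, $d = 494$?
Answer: $- \frac{4921840}{546224720616020489} + \frac{3719419986150 \sqrt{305}}{546224720616020489} \approx 0.00011892$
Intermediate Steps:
$X = \frac{5}{2}$ ($X = \frac{9}{4} - - \frac{1}{4} = \frac{9}{4} + \frac{1}{4} = \frac{5}{2} \approx 2.5$)
$S = \frac{\sqrt{305}}{2}$ ($S = \sqrt{\left(\frac{5}{2}\right)^{2} + 70} = \sqrt{\frac{25}{4} + 70} = \sqrt{\frac{305}{4}} = \frac{\sqrt{305}}{2} \approx 8.7321$)
$V{\left(c \right)} = \frac{c \sqrt{305}}{2}$ ($V{\left(c \right)} = \frac{\sqrt{305}}{2} c = \frac{c \sqrt{305}}{2}$)
$\frac{1}{V{\left(469 + d \right)} + \frac{A{\left(560 \right)}}{878900}} = \frac{1}{\frac{\left(469 + 494\right) \sqrt{305}}{2} + \frac{560}{878900}} = \frac{1}{\frac{1}{2} \cdot 963 \sqrt{305} + 560 \cdot \frac{1}{878900}} = \frac{1}{\frac{963 \sqrt{305}}{2} + \frac{28}{43945}} = \frac{1}{\frac{28}{43945} + \frac{963 \sqrt{305}}{2}}$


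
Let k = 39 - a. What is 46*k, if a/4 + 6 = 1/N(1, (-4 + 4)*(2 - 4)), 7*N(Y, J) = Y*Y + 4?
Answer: 13202/5 ≈ 2640.4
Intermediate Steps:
N(Y, J) = 4/7 + Y**2/7 (N(Y, J) = (Y*Y + 4)/7 = (Y**2 + 4)/7 = (4 + Y**2)/7 = 4/7 + Y**2/7)
a = -92/5 (a = -24 + 4/(4/7 + (1/7)*1**2) = -24 + 4/(4/7 + (1/7)*1) = -24 + 4/(4/7 + 1/7) = -24 + 4/(5/7) = -24 + 4*(7/5) = -24 + 28/5 = -92/5 ≈ -18.400)
k = 287/5 (k = 39 - 1*(-92/5) = 39 + 92/5 = 287/5 ≈ 57.400)
46*k = 46*(287/5) = 13202/5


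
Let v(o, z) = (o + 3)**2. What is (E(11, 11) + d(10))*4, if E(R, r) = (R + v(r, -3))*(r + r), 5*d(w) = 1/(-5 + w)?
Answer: 455404/25 ≈ 18216.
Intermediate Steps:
d(w) = 1/(5*(-5 + w))
v(o, z) = (3 + o)**2
E(R, r) = 2*r*(R + (3 + r)**2) (E(R, r) = (R + (3 + r)**2)*(r + r) = (R + (3 + r)**2)*(2*r) = 2*r*(R + (3 + r)**2))
(E(11, 11) + d(10))*4 = (2*11*(11 + (3 + 11)**2) + 1/(5*(-5 + 10)))*4 = (2*11*(11 + 14**2) + (1/5)/5)*4 = (2*11*(11 + 196) + (1/5)*(1/5))*4 = (2*11*207 + 1/25)*4 = (4554 + 1/25)*4 = (113851/25)*4 = 455404/25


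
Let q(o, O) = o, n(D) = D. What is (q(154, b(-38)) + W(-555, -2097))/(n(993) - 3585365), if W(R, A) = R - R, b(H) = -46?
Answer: -7/162926 ≈ -4.2964e-5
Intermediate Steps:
W(R, A) = 0
(q(154, b(-38)) + W(-555, -2097))/(n(993) - 3585365) = (154 + 0)/(993 - 3585365) = 154/(-3584372) = 154*(-1/3584372) = -7/162926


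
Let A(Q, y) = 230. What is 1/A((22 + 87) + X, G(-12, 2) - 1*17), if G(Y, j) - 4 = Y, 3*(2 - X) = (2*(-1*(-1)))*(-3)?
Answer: 1/230 ≈ 0.0043478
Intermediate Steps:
X = 4 (X = 2 - 2*(-1*(-1))*(-3)/3 = 2 - 2*1*(-3)/3 = 2 - 2*(-3)/3 = 2 - ⅓*(-6) = 2 + 2 = 4)
G(Y, j) = 4 + Y
1/A((22 + 87) + X, G(-12, 2) - 1*17) = 1/230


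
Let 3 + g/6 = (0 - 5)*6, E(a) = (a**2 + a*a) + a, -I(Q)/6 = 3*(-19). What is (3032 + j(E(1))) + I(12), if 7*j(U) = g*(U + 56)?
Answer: 11936/7 ≈ 1705.1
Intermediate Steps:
I(Q) = 342 (I(Q) = -18*(-19) = -6*(-57) = 342)
E(a) = a + 2*a**2 (E(a) = (a**2 + a**2) + a = 2*a**2 + a = a + 2*a**2)
g = -198 (g = -18 + 6*((0 - 5)*6) = -18 + 6*(-5*6) = -18 + 6*(-30) = -18 - 180 = -198)
j(U) = -1584 - 198*U/7 (j(U) = (-198*(U + 56))/7 = (-198*(56 + U))/7 = (-11088 - 198*U)/7 = -1584 - 198*U/7)
(3032 + j(E(1))) + I(12) = (3032 + (-1584 - 198*(1 + 2*1)/7)) + 342 = (3032 + (-1584 - 198*(1 + 2)/7)) + 342 = (3032 + (-1584 - 198*3/7)) + 342 = (3032 + (-1584 - 198/7*3)) + 342 = (3032 + (-1584 - 594/7)) + 342 = (3032 - 11682/7) + 342 = 9542/7 + 342 = 11936/7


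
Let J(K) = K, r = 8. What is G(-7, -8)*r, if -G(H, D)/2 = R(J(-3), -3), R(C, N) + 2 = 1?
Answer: 16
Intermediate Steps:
R(C, N) = -1 (R(C, N) = -2 + 1 = -1)
G(H, D) = 2 (G(H, D) = -2*(-1) = 2)
G(-7, -8)*r = 2*8 = 16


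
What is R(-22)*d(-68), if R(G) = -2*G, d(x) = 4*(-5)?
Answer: -880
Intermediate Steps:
d(x) = -20
R(-22)*d(-68) = -2*(-22)*(-20) = 44*(-20) = -880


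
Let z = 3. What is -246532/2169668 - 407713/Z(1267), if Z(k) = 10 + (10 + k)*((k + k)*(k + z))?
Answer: -253509105378031/2229125511357790 ≈ -0.11373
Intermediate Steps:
Z(k) = 10 + 2*k*(3 + k)*(10 + k) (Z(k) = 10 + (10 + k)*((k + k)*(k + 3)) = 10 + (10 + k)*((2*k)*(3 + k)) = 10 + (10 + k)*(2*k*(3 + k)) = 10 + 2*k*(3 + k)*(10 + k))
-246532/2169668 - 407713/Z(1267) = -246532/2169668 - 407713/(10 + 2*1267³ + 26*1267² + 60*1267) = -246532*1/2169668 - 407713/(10 + 2*2033901163 + 26*1605289 + 76020) = -61633/542417 - 407713/(10 + 4067802326 + 41737514 + 76020) = -61633/542417 - 407713/4109615870 = -253509105378031/2229125511357790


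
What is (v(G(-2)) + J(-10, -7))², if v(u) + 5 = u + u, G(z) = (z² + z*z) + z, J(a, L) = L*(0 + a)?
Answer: 5929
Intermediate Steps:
J(a, L) = L*a
G(z) = z + 2*z² (G(z) = (z² + z²) + z = 2*z² + z = z + 2*z²)
v(u) = -5 + 2*u (v(u) = -5 + (u + u) = -5 + 2*u)
(v(G(-2)) + J(-10, -7))² = ((-5 + 2*(-2*(1 + 2*(-2)))) - 7*(-10))² = ((-5 + 2*(-2*(1 - 4))) + 70)² = ((-5 + 2*(-2*(-3))) + 70)² = ((-5 + 2*6) + 70)² = ((-5 + 12) + 70)² = (7 + 70)² = 77² = 5929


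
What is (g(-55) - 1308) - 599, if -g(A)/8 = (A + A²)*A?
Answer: 1304893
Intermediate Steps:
g(A) = -8*A*(A + A²) (g(A) = -8*(A + A²)*A = -8*A*(A + A²))
(g(-55) - 1308) - 599 = (8*(-55)²*(-1 - 1*(-55)) - 1308) - 599 = (8*3025*(-1 + 55) - 1308) - 599 = (8*3025*54 - 1308) - 599 = (1306800 - 1308) - 599 = 1305492 - 599 = 1304893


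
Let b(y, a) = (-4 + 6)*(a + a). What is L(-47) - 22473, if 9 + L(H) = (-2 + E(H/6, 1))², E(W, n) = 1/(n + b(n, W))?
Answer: -186139217/8281 ≈ -22478.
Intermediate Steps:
b(y, a) = 4*a (b(y, a) = 2*(2*a) = 4*a)
E(W, n) = 1/(n + 4*W)
L(H) = -9 + (-2 + 1/(1 + 2*H/3))² (L(H) = -9 + (-2 + 1/(1 + 4*(H/6)))² = -9 + (-2 + 1/(1 + 2*H/3))²)
L(-47) - 22473 = (-9 + (3 + 4*(-47))²/(3 + 2*(-47))²) - 22473 = (-9 + (3 - 188)²/(3 - 94)²) - 22473 = (-9 + (-185)²/(-91)²) - 22473 = (-9 + (1/8281)*34225) - 22473 = (-9 + 34225/8281) - 22473 = -40304/8281 - 22473 = -186139217/8281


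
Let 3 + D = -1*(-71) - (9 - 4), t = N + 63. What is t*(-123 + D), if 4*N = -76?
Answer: -2640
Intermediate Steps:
N = -19 (N = (¼)*(-76) = -19)
t = 44 (t = -19 + 63 = 44)
D = 63 (D = -3 + (-1*(-71) - (9 - 4)) = -3 + (71 - 1*5) = -3 + (71 - 5) = -3 + 66 = 63)
t*(-123 + D) = 44*(-123 + 63) = 44*(-60) = -2640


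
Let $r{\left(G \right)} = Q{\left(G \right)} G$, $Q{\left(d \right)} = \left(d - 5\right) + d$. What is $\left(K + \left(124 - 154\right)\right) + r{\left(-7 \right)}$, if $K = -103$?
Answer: $0$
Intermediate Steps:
$Q{\left(d \right)} = -5 + 2 d$ ($Q{\left(d \right)} = \left(-5 + d\right) + d = -5 + 2 d$)
$r{\left(G \right)} = G \left(-5 + 2 G\right)$ ($r{\left(G \right)} = \left(-5 + 2 G\right) G = G \left(-5 + 2 G\right)$)
$\left(K + \left(124 - 154\right)\right) + r{\left(-7 \right)} = \left(-103 + \left(124 - 154\right)\right) - 7 \left(-5 + 2 \left(-7\right)\right) = \left(-103 - 30\right) - 7 \left(-5 - 14\right) = -133 - -133 = -133 + 133 = 0$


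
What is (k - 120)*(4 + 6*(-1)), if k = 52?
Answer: 136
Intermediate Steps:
(k - 120)*(4 + 6*(-1)) = (52 - 120)*(4 + 6*(-1)) = -68*(4 - 6) = -68*(-2) = 136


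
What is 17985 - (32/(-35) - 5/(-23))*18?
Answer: 14488023/805 ≈ 17998.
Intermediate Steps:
17985 - (32/(-35) - 5/(-23))*18 = 17985 - (32*(-1/35) - 5*(-1/23))*18 = 17985 - (-32/35 + 5/23)*18 = 17985 - 1*(-561/805)*18 = 17985 + (561/805)*18 = 17985 + 10098/805 = 14488023/805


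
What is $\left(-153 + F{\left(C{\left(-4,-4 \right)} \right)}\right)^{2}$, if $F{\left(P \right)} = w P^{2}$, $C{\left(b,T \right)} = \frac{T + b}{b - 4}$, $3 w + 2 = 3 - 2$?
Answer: $\frac{211600}{9} \approx 23511.0$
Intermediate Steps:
$w = - \frac{1}{3}$ ($w = - \frac{2}{3} + \frac{3 - 2}{3} = - \frac{2}{3} + \frac{1}{3} \cdot 1 = - \frac{2}{3} + \frac{1}{3} = - \frac{1}{3} \approx -0.33333$)
$C{\left(b,T \right)} = \frac{T + b}{-4 + b}$
$F{\left(P \right)} = - \frac{P^{2}}{3}$
$\left(-153 + F{\left(C{\left(-4,-4 \right)} \right)}\right)^{2} = \left(-153 - \frac{\left(\frac{-4 - 4}{-4 - 4}\right)^{2}}{3}\right)^{2} = \left(-153 - \frac{\left(\frac{1}{-8} \left(-8\right)\right)^{2}}{3}\right)^{2} = \left(-153 - \frac{\left(\left(- \frac{1}{8}\right) \left(-8\right)\right)^{2}}{3}\right)^{2} = \left(-153 - \frac{1^{2}}{3}\right)^{2} = \left(-153 - \frac{1}{3}\right)^{2} = \left(- \frac{460}{3}\right)^{2} = \frac{211600}{9}$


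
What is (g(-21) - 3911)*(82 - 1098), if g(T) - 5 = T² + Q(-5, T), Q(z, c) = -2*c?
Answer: 3477768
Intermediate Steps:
g(T) = 5 + T² - 2*T (g(T) = 5 + (T² - 2*T) = 5 + T² - 2*T)
(g(-21) - 3911)*(82 - 1098) = ((5 + (-21)² - 2*(-21)) - 3911)*(82 - 1098) = ((5 + 441 + 42) - 3911)*(-1016) = (488 - 3911)*(-1016) = -3423*(-1016) = 3477768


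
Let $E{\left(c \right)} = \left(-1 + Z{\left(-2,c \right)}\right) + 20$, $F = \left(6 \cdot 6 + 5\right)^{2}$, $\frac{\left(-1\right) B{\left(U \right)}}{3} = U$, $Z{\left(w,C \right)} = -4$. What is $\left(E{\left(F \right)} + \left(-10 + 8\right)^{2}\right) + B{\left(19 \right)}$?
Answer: $-38$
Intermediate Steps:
$B{\left(U \right)} = - 3 U$
$F = 1681$ ($F = \left(36 + 5\right)^{2} = 41^{2} = 1681$)
$E{\left(c \right)} = 15$ ($E{\left(c \right)} = \left(-1 - 4\right) + 20 = -5 + 20 = 15$)
$\left(E{\left(F \right)} + \left(-10 + 8\right)^{2}\right) + B{\left(19 \right)} = \left(15 + \left(-10 + 8\right)^{2}\right) - 57 = \left(15 + \left(-2\right)^{2}\right) - 57 = \left(15 + 4\right) - 57 = 19 - 57 = -38$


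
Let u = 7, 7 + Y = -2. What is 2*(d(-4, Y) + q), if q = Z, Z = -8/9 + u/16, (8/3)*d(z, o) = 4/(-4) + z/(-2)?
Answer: -11/72 ≈ -0.15278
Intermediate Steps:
Y = -9 (Y = -7 - 2 = -9)
d(z, o) = -3/8 - 3*z/16 (d(z, o) = 3*(4/(-4) + z/(-2))/8 = 3*(4*(-¼) + z*(-½))/8 = 3*(-1 - z/2)/8 = -3/8 - 3*z/16)
Z = -65/144 (Z = -8/9 + 7/16 = -65/144 ≈ -0.45139)
q = -65/144 ≈ -0.45139
2*(d(-4, Y) + q) = 2*((-3/8 - 3/16*(-4)) - 65/144) = 2*((-3/8 + ¾) - 65/144) = 2*(3/8 - 65/144) = 2*(-11/144) = -11/72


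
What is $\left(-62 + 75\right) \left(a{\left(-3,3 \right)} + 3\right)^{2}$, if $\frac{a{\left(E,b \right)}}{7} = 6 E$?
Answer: $196677$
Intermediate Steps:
$a{\left(E,b \right)} = 42 E$ ($a{\left(E,b \right)} = 7 \cdot 6 E = 42 E$)
$\left(-62 + 75\right) \left(a{\left(-3,3 \right)} + 3\right)^{2} = \left(-62 + 75\right) \left(42 \left(-3\right) + 3\right)^{2} = 13 \left(-126 + 3\right)^{2} = 13 \left(-123\right)^{2} = 13 \cdot 15129 = 196677$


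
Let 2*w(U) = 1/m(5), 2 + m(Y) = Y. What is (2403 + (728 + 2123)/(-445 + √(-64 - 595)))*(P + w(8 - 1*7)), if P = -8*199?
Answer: -4547889708307/1192104 + 27229901*I*√659/1192104 ≈ -3.815e+6 + 586.37*I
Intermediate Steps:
m(Y) = -2 + Y
P = -1592
w(U) = ⅙ (w(U) = 1/(2*(-2 + 5)) = (½)/3 = (½)*(⅓) = ⅙)
(2403 + (728 + 2123)/(-445 + √(-64 - 595)))*(P + w(8 - 1*7)) = (2403 + (728 + 2123)/(-445 + √(-64 - 595)))*(-1592 + ⅙) = (2403 + 2851/(-445 + √(-659)))*(-9551/6) = (2403 + 2851/(-445 + I*√659))*(-9551/6) = -7650351/2 - 27229901/(6*(-445 + I*√659))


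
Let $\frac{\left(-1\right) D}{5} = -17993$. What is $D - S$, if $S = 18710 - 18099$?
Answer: $89354$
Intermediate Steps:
$S = 611$ ($S = 18710 - 18099 = 611$)
$D = 89965$ ($D = \left(-5\right) \left(-17993\right) = 89965$)
$D - S = 89965 - 611 = 89354$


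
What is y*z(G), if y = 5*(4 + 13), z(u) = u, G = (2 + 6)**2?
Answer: 5440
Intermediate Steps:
G = 64 (G = 8**2 = 64)
y = 85 (y = 5*17 = 85)
y*z(G) = 85*64 = 5440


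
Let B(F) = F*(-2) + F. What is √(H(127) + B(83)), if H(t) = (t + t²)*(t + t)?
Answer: √4128941 ≈ 2032.0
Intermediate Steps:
H(t) = 2*t*(t + t²) (H(t) = (t + t²)*(2*t) = 2*t*(t + t²))
B(F) = -F (B(F) = -2*F + F = -F)
√(H(127) + B(83)) = √(2*127²*(1 + 127) - 1*83) = √(2*16129*128 - 83) = √(4129024 - 83) = √4128941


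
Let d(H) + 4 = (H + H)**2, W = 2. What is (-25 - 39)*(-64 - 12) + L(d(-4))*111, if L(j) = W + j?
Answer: 11746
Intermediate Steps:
d(H) = -4 + 4*H**2 (d(H) = -4 + (H + H)**2 = -4 + (2*H)**2 = -4 + 4*H**2)
L(j) = 2 + j
(-25 - 39)*(-64 - 12) + L(d(-4))*111 = (-25 - 39)*(-64 - 12) + (2 + (-4 + 4*(-4)**2))*111 = -64*(-76) + (2 + (-4 + 4*16))*111 = 4864 + (2 + (-4 + 64))*111 = 4864 + (2 + 60)*111 = 4864 + 62*111 = 4864 + 6882 = 11746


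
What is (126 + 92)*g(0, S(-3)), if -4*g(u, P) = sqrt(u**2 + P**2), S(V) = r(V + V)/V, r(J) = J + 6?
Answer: 0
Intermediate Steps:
r(J) = 6 + J
S(V) = (6 + 2*V)/V (S(V) = (6 + (V + V))/V = (6 + 2*V)/V)
g(u, P) = -sqrt(P**2 + u**2)/4 (g(u, P) = -sqrt(u**2 + P**2)/4 = -sqrt(P**2 + u**2)/4)
(126 + 92)*g(0, S(-3)) = (126 + 92)*(-sqrt((2 + 6/(-3))**2 + 0**2)/4) = 218*(-sqrt((2 + 6*(-1/3))**2 + 0)/4) = 218*(-sqrt((2 - 2)**2 + 0)/4) = 218*(-sqrt(0**2 + 0)/4) = 218*(-sqrt(0 + 0)/4) = 218*(-sqrt(0)/4) = 218*(-1/4*0) = 218*0 = 0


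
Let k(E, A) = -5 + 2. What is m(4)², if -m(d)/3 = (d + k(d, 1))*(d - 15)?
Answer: 1089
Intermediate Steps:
k(E, A) = -3
m(d) = -3*(-15 + d)*(-3 + d) (m(d) = -3*(d - 3)*(d - 15) = -3*(-3 + d)*(-15 + d) = -3*(-15 + d)*(-3 + d))
m(4)² = (-135 - 3*4² + 54*4)² = (-135 - 3*16 + 216)² = (-135 - 48 + 216)² = 33² = 1089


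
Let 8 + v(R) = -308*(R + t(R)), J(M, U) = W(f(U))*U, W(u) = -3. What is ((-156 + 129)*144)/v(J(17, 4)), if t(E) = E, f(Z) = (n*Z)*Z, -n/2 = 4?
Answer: -486/923 ≈ -0.52654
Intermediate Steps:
n = -8 (n = -2*4 = -8)
f(Z) = -8*Z² (f(Z) = (-8*Z)*Z = -8*Z²)
J(M, U) = -3*U
v(R) = -8 - 616*R (v(R) = -8 - 308*(R + R) = -8 - 616*R)
((-156 + 129)*144)/v(J(17, 4)) = ((-156 + 129)*144)/(-8 - (-1848)*4) = (-27*144)/(-8 - 616*(-12)) = -3888/(-8 + 7392) = -3888/7384 = -3888*1/7384 = -486/923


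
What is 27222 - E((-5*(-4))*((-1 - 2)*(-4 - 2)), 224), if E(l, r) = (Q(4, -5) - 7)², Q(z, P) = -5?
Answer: 27078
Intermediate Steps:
E(l, r) = 144 (E(l, r) = (-5 - 7)² = (-12)² = 144)
27222 - E((-5*(-4))*((-1 - 2)*(-4 - 2)), 224) = 27222 - 1*144 = 27222 - 144 = 27078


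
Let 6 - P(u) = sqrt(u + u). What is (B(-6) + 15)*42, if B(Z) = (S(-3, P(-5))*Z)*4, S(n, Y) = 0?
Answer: 630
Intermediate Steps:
P(u) = 6 - sqrt(2)*sqrt(u) (P(u) = 6 - sqrt(u + u) = 6 - sqrt(2*u) = 6 - sqrt(2)*sqrt(u))
B(Z) = 0 (B(Z) = (0*Z)*4 = 0*4 = 0)
(B(-6) + 15)*42 = (0 + 15)*42 = 15*42 = 630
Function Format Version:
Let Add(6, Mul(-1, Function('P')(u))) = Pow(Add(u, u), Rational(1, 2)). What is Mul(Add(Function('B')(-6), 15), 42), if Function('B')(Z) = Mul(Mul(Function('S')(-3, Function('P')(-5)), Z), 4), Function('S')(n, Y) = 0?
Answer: 630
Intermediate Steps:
Function('P')(u) = Add(6, Mul(-1, Pow(2, Rational(1, 2)), Pow(u, Rational(1, 2)))) (Function('P')(u) = Add(6, Mul(-1, Pow(Add(u, u), Rational(1, 2)))) = Add(6, Mul(-1, Pow(Mul(2, u), Rational(1, 2)))) = Add(6, Mul(-1, Mul(Pow(2, Rational(1, 2)), Pow(u, Rational(1, 2))))) = Add(6, Mul(-1, Pow(2, Rational(1, 2)), Pow(u, Rational(1, 2)))))
Function('B')(Z) = 0 (Function('B')(Z) = Mul(Mul(0, Z), 4) = Mul(0, 4) = 0)
Mul(Add(Function('B')(-6), 15), 42) = Mul(Add(0, 15), 42) = Mul(15, 42) = 630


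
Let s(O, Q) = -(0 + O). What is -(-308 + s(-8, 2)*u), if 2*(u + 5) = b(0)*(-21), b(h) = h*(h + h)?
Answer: 348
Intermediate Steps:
b(h) = 2*h² (b(h) = h*(2*h) = 2*h²)
s(O, Q) = -O
u = -5 (u = -5 + ((2*0²)*(-21))/2 = -5 + ((2*0)*(-21))/2 = -5 + (0*(-21))/2 = -5 + (½)*0 = -5 + 0 = -5)
-(-308 + s(-8, 2)*u) = -(-308 - 1*(-8)*(-5)) = -(-308 + 8*(-5)) = -(-308 - 40) = -1*(-348) = 348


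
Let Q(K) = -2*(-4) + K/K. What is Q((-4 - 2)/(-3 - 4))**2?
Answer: 81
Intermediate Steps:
Q(K) = 9 (Q(K) = 8 + 1 = 9)
Q((-4 - 2)/(-3 - 4))**2 = 9**2 = 81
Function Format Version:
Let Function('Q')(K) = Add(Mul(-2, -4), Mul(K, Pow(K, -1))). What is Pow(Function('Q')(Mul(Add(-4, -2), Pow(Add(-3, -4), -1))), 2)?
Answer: 81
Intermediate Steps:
Function('Q')(K) = 9 (Function('Q')(K) = Add(8, 1) = 9)
Pow(Function('Q')(Mul(Add(-4, -2), Pow(Add(-3, -4), -1))), 2) = Pow(9, 2) = 81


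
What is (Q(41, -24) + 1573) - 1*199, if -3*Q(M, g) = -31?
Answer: 4153/3 ≈ 1384.3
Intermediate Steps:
Q(M, g) = 31/3 (Q(M, g) = -⅓*(-31) = 31/3)
(Q(41, -24) + 1573) - 1*199 = (31/3 + 1573) - 1*199 = 4750/3 - 199 = 4153/3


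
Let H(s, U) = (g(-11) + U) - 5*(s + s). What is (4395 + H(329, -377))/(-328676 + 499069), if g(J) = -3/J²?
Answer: 88085/20617553 ≈ 0.0042723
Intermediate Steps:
g(J) = -3/J²
H(s, U) = -3/121 + U - 10*s (H(s, U) = (-3/(-11)² + U) - 5*(s + s) = (-3*1/121 + U) - 10*s = (-3/121 + U) - 10*s = -3/121 + U - 10*s)
(4395 + H(329, -377))/(-328676 + 499069) = (4395 + (-3/121 - 377 - 10*329))/(-328676 + 499069) = (4395 + (-3/121 - 377 - 3290))/170393 = (4395 - 443710/121)*(1/170393) = (88085/121)*(1/170393) = 88085/20617553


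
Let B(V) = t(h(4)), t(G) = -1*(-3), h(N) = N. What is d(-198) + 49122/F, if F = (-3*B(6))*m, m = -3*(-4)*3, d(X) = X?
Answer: -6293/18 ≈ -349.61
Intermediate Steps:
t(G) = 3
B(V) = 3
m = 36 (m = 12*3 = 36)
F = -324 (F = -3*3*36 = -9*36 = -324)
d(-198) + 49122/F = -198 + 49122/(-324) = -198 + 49122*(-1/324) = -198 - 2729/18 = -6293/18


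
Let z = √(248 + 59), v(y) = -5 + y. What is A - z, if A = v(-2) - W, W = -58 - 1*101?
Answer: 152 - √307 ≈ 134.48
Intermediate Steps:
W = -159 (W = -58 - 101 = -159)
z = √307 ≈ 17.521
A = 152 (A = (-5 - 2) - 1*(-159) = -7 + 159 = 152)
A - z = 152 - √307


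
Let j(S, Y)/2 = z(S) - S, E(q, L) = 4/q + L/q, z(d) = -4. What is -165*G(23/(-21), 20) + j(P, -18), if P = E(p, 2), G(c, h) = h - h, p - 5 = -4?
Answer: -20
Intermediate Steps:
p = 1 (p = 5 - 4 = 1)
G(c, h) = 0
P = 6 (P = (4 + 2)/1 = 1*6 = 6)
j(S, Y) = -8 - 2*S (j(S, Y) = 2*(-4 - S) = -8 - 2*S)
-165*G(23/(-21), 20) + j(P, -18) = -165*0 + (-8 - 2*6) = 0 + (-8 - 12) = 0 - 20 = -20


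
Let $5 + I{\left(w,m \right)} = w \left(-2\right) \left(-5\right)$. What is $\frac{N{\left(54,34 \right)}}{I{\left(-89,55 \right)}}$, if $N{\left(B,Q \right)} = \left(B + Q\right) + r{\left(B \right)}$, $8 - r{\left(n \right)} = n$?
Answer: $- \frac{42}{895} \approx -0.046927$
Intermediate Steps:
$r{\left(n \right)} = 8 - n$
$N{\left(B,Q \right)} = 8 + Q$ ($N{\left(B,Q \right)} = \left(B + Q\right) - \left(-8 + B\right) = 8 + Q$)
$I{\left(w,m \right)} = -5 + 10 w$ ($I{\left(w,m \right)} = -5 + w \left(-2\right) \left(-5\right) = -5 + - 2 w \left(-5\right) = -5 + 10 w$)
$\frac{N{\left(54,34 \right)}}{I{\left(-89,55 \right)}} = \frac{8 + 34}{-5 + 10 \left(-89\right)} = \frac{42}{-5 - 890} = \frac{42}{-895} = 42 \left(- \frac{1}{895}\right) = - \frac{42}{895}$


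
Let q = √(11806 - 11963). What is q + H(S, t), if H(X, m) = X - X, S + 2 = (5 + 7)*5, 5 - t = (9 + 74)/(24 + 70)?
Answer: I*√157 ≈ 12.53*I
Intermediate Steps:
t = 387/94 (t = 5 - (9 + 74)/(24 + 70) = 5 - 83/94 = 387/94 ≈ 4.1170)
S = 58 (S = -2 + (5 + 7)*5 = -2 + 12*5 = -2 + 60 = 58)
H(X, m) = 0
q = I*√157 (q = √(-157) = I*√157 ≈ 12.53*I)
q + H(S, t) = I*√157 + 0 = I*√157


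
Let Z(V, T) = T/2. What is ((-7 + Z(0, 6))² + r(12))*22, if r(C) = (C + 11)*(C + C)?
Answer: 12496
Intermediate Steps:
Z(V, T) = T/2 (Z(V, T) = T*(½) = T/2)
r(C) = 2*C*(11 + C) (r(C) = (11 + C)*(2*C) = 2*C*(11 + C))
((-7 + Z(0, 6))² + r(12))*22 = ((-7 + (½)*6)² + 2*12*(11 + 12))*22 = ((-7 + 3)² + 2*12*23)*22 = ((-4)² + 552)*22 = (16 + 552)*22 = 568*22 = 12496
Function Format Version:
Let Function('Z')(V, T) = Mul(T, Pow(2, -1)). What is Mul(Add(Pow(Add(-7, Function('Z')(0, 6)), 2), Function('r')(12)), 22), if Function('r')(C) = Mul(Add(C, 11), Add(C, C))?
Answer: 12496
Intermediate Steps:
Function('Z')(V, T) = Mul(Rational(1, 2), T) (Function('Z')(V, T) = Mul(T, Rational(1, 2)) = Mul(Rational(1, 2), T))
Function('r')(C) = Mul(2, C, Add(11, C)) (Function('r')(C) = Mul(Add(11, C), Mul(2, C)) = Mul(2, C, Add(11, C)))
Mul(Add(Pow(Add(-7, Function('Z')(0, 6)), 2), Function('r')(12)), 22) = Mul(Add(Pow(Add(-7, Mul(Rational(1, 2), 6)), 2), Mul(2, 12, Add(11, 12))), 22) = Mul(Add(Pow(Add(-7, 3), 2), Mul(2, 12, 23)), 22) = Mul(Add(Pow(-4, 2), 552), 22) = Mul(Add(16, 552), 22) = Mul(568, 22) = 12496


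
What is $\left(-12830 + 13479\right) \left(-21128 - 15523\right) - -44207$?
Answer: $-23742292$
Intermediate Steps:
$\left(-12830 + 13479\right) \left(-21128 - 15523\right) - -44207 = 649 \left(-36651\right) + 44207 = -23786499 + 44207 = -23742292$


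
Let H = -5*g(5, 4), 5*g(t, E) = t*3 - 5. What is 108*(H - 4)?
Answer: -1512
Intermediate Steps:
g(t, E) = -1 + 3*t/5 (g(t, E) = (t*3 - 5)/5 = (3*t - 5)/5 = (-5 + 3*t)/5 = -1 + 3*t/5)
H = -10 (H = -5*(-1 + (⅗)*5) = -5*(-1 + 3) = -5*2 = -10)
108*(H - 4) = 108*(-10 - 4) = 108*(-14) = -1512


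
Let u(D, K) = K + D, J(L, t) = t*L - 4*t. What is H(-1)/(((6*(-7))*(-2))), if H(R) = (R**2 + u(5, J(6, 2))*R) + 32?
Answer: 2/7 ≈ 0.28571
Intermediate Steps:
J(L, t) = -4*t + L*t (J(L, t) = L*t - 4*t = -4*t + L*t)
u(D, K) = D + K
H(R) = 32 + R**2 + 9*R (H(R) = (R**2 + (5 + 2*(-4 + 6))*R) + 32 = (R**2 + (5 + 2*2)*R) + 32 = (R**2 + (5 + 4)*R) + 32 = (R**2 + 9*R) + 32 = 32 + R**2 + 9*R)
H(-1)/(((6*(-7))*(-2))) = (32 + (-1)**2 + 9*(-1))/(((6*(-7))*(-2))) = (32 + 1 - 9)/((-42*(-2))) = 24/84 = 24*(1/84) = 2/7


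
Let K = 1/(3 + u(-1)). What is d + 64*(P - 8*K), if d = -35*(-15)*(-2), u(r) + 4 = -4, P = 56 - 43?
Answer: -578/5 ≈ -115.60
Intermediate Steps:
P = 13
u(r) = -8 (u(r) = -4 - 4 = -8)
K = -⅕ (K = 1/(3 - 8) = 1/(-5) = -⅕ ≈ -0.20000)
d = -1050 (d = 525*(-2) = -1050)
d + 64*(P - 8*K) = -1050 + 64*(13 - 8*(-⅕)) = -1050 + 64*(13 + 8/5) = -1050 + 64*(73/5) = -1050 + 4672/5 = -578/5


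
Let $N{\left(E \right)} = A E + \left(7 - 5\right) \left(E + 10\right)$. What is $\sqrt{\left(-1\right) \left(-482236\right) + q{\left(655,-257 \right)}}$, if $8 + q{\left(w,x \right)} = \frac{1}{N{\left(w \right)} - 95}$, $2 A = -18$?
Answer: $\frac{\sqrt{2617967588035}}{2330} \approx 694.43$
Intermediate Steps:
$A = -9$ ($A = \frac{1}{2} \left(-18\right) = -9$)
$N{\left(E \right)} = 20 - 7 E$ ($N{\left(E \right)} = - 9 E + \left(7 - 5\right) \left(E + 10\right) = - 9 E + 2 \left(10 + E\right) = - 9 E + \left(20 + 2 E\right) = 20 - 7 E$)
$q{\left(w,x \right)} = -8 + \frac{1}{-75 - 7 w}$ ($q{\left(w,x \right)} = -8 + \frac{1}{\left(20 - 7 w\right) - 95} = -8 + \frac{1}{-75 - 7 w}$)
$\sqrt{\left(-1\right) \left(-482236\right) + q{\left(655,-257 \right)}} = \sqrt{\left(-1\right) \left(-482236\right) + \frac{601 + 56 \cdot 655}{-75 - 4585}} = \sqrt{482236 + \frac{601 + 36680}{-75 - 4585}} = \sqrt{482236 + \frac{1}{-4660} \cdot 37281} = \sqrt{482236 - \frac{37281}{4660}} = \sqrt{\frac{2247182479}{4660}} = \frac{\sqrt{2617967588035}}{2330}$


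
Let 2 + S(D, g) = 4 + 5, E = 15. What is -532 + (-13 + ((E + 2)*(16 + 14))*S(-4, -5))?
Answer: 3025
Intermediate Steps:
S(D, g) = 7 (S(D, g) = -2 + (4 + 5) = -2 + 9 = 7)
-532 + (-13 + ((E + 2)*(16 + 14))*S(-4, -5)) = -532 + (-13 + ((15 + 2)*(16 + 14))*7) = -532 + (-13 + (17*30)*7) = -532 + (-13 + 510*7) = -532 + (-13 + 3570) = -532 + 3557 = 3025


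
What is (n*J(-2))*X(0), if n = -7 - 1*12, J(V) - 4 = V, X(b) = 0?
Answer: 0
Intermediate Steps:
J(V) = 4 + V
n = -19 (n = -7 - 12 = -19)
(n*J(-2))*X(0) = -19*(4 - 2)*0 = -19*2*0 = -38*0 = 0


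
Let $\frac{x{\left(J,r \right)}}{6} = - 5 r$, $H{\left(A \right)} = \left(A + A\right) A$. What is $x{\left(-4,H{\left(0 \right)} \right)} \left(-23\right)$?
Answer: $0$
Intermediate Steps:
$H{\left(A \right)} = 2 A^{2}$ ($H{\left(A \right)} = 2 A A = 2 A^{2}$)
$x{\left(J,r \right)} = - 30 r$ ($x{\left(J,r \right)} = 6 \left(- 5 r\right) = - 30 r$)
$x{\left(-4,H{\left(0 \right)} \right)} \left(-23\right) = - 30 \cdot 2 \cdot 0^{2} \left(-23\right) = - 30 \cdot 2 \cdot 0 \left(-23\right) = \left(-30\right) 0 \left(-23\right) = 0 \left(-23\right) = 0$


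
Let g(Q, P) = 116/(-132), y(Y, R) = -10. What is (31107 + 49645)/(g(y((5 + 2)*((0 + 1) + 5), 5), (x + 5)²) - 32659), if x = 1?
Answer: -23793/9623 ≈ -2.4725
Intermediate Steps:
g(Q, P) = -29/33 (g(Q, P) = 116*(-1/132) = -29/33)
(31107 + 49645)/(g(y((5 + 2)*((0 + 1) + 5), 5), (x + 5)²) - 32659) = (31107 + 49645)/(-29/33 - 32659) = 80752/(-1077776/33) = 80752*(-33/1077776) = -23793/9623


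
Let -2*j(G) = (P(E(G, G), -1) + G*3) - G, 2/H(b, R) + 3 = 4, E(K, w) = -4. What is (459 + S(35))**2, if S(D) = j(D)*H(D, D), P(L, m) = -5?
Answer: 155236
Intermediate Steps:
H(b, R) = 2 (H(b, R) = 2/(-3 + 4) = 2/1 = 2*1 = 2)
j(G) = 5/2 - G (j(G) = -((-5 + G*3) - G)/2 = -((-5 + 3*G) - G)/2 = -(-5 + 2*G)/2 = 5/2 - G)
S(D) = 5 - 2*D (S(D) = (5/2 - D)*2 = 5 - 2*D)
(459 + S(35))**2 = (459 + (5 - 2*35))**2 = (459 + (5 - 70))**2 = (459 - 65)**2 = 394**2 = 155236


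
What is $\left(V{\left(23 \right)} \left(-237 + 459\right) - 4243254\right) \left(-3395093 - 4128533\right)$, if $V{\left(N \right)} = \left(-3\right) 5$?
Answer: $31949709793584$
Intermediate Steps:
$V{\left(N \right)} = -15$
$\left(V{\left(23 \right)} \left(-237 + 459\right) - 4243254\right) \left(-3395093 - 4128533\right) = \left(- 15 \left(-237 + 459\right) - 4243254\right) \left(-3395093 - 4128533\right) = \left(\left(-15\right) 222 - 4243254\right) \left(-7523626\right) = \left(-3330 - 4243254\right) \left(-7523626\right) = \left(-4246584\right) \left(-7523626\right) = 31949709793584$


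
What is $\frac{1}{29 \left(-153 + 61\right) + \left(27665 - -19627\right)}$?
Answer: $\frac{1}{44624} \approx 2.2409 \cdot 10^{-5}$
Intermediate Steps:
$\frac{1}{29 \left(-153 + 61\right) + \left(27665 - -19627\right)} = \frac{1}{29 \left(-92\right) + \left(27665 + 19627\right)} = \frac{1}{-2668 + 47292} = \frac{1}{44624}$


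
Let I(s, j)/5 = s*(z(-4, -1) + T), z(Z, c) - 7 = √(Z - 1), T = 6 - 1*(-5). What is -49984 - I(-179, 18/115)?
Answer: -33874 + 895*I*√5 ≈ -33874.0 + 2001.3*I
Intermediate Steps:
T = 11 (T = 6 + 5 = 11)
z(Z, c) = 7 + √(-1 + Z) (z(Z, c) = 7 + √(Z - 1) = 7 + √(-1 + Z))
I(s, j) = 5*s*(18 + I*√5) (I(s, j) = 5*(s*((7 + √(-1 - 4)) + 11)) = 5*(s*((7 + √(-5)) + 11)) = 5*(s*((7 + I*√5) + 11)) = 5*(s*(18 + I*√5)) = 5*s*(18 + I*√5))
-49984 - I(-179, 18/115) = -49984 - 5*(-179)*(18 + I*√5) = -49984 - (-16110 - 895*I*√5) = -49984 + (16110 + 895*I*√5) = -33874 + 895*I*√5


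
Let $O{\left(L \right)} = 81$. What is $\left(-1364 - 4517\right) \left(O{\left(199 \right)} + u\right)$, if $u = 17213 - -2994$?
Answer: $-119313728$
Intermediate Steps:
$u = 20207$ ($u = 17213 + 2994 = 20207$)
$\left(-1364 - 4517\right) \left(O{\left(199 \right)} + u\right) = \left(-1364 - 4517\right) \left(81 + 20207\right) = \left(-5881\right) 20288 = -119313728$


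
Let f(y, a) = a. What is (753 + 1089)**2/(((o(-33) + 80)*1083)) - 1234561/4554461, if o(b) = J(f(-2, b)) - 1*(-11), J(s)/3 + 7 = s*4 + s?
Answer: -5340453258893/698768178925 ≈ -7.6427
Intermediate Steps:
J(s) = -21 + 15*s (J(s) = -21 + 3*(s*4 + s) = -21 + 3*(4*s + s) = -21 + 3*(5*s) = -21 + 15*s)
o(b) = -10 + 15*b (o(b) = (-21 + 15*b) - 1*(-11) = (-21 + 15*b) + 11 = -10 + 15*b)
(753 + 1089)**2/(((o(-33) + 80)*1083)) - 1234561/4554461 = (753 + 1089)**2/((((-10 + 15*(-33)) + 80)*1083)) - 1234561/4554461 = 1842**2/((((-10 - 495) + 80)*1083)) - 1234561*1/4554461 = 3392964/(((-505 + 80)*1083)) - 1234561/4554461 = 3392964/((-425*1083)) - 1234561/4554461 = 3392964/(-460275) - 1234561/4554461 = 3392964*(-1/460275) - 1234561/4554461 = -1130988/153425 - 1234561/4554461 = -5340453258893/698768178925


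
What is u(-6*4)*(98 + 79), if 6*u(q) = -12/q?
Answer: 59/4 ≈ 14.750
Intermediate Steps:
u(q) = -2/q (u(q) = (-12/q)/6 = -2/q)
u(-6*4)*(98 + 79) = (-2/((-6*4)))*(98 + 79) = -2/(-24)*177 = -2*(-1/24)*177 = (1/12)*177 = 59/4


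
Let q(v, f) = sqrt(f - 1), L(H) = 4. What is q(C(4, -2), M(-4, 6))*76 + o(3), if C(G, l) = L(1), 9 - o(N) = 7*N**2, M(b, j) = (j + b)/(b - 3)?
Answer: -54 + 228*I*sqrt(7)/7 ≈ -54.0 + 86.176*I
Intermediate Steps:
M(b, j) = (b + j)/(-3 + b)
o(N) = 9 - 7*N**2
C(G, l) = 4
q(v, f) = sqrt(-1 + f)
q(C(4, -2), M(-4, 6))*76 + o(3) = sqrt(-1 + (-4 + 6)/(-3 - 4))*76 + (9 - 7*3**2) = sqrt(-1 + 2/(-7))*76 + (9 - 7*9) = sqrt(-1 - 1/7*2)*76 + (9 - 63) = sqrt(-1 - 2/7)*76 - 54 = sqrt(-9/7)*76 - 54 = (3*I*sqrt(7)/7)*76 - 54 = 228*I*sqrt(7)/7 - 54 = -54 + 228*I*sqrt(7)/7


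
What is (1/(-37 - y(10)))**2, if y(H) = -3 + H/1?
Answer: 1/1936 ≈ 0.00051653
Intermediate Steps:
y(H) = -3 + H (y(H) = -3 + H*1 = -3 + H)
(1/(-37 - y(10)))**2 = (1/(-37 - (-3 + 10)))**2 = (1/(-37 - 1*7))**2 = (1/(-37 - 7))**2 = (1/(-44))**2 = (-1/44)**2 = 1/1936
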